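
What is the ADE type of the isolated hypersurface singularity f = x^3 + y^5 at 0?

E_8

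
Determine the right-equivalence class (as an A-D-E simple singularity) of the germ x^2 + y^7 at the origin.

A_{6}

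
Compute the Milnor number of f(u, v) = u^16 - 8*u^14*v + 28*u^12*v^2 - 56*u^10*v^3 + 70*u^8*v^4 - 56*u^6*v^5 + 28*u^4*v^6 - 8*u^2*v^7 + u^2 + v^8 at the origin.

7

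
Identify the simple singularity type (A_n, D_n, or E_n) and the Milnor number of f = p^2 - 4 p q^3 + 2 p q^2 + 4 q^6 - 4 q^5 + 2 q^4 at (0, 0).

Type A_3, Milnor number mu = 3.

The Hessian of f at 0 is [[2, 0], [0, 0]] with rank 1, so corank 1. A Groebner basis of the Jacobian ideal J(f) in C{p,q} is {p^2, p*q, p + q^2}; counting standard monomials gives mu = 3. Corank 1: A-series; mu = 3 gives A_3.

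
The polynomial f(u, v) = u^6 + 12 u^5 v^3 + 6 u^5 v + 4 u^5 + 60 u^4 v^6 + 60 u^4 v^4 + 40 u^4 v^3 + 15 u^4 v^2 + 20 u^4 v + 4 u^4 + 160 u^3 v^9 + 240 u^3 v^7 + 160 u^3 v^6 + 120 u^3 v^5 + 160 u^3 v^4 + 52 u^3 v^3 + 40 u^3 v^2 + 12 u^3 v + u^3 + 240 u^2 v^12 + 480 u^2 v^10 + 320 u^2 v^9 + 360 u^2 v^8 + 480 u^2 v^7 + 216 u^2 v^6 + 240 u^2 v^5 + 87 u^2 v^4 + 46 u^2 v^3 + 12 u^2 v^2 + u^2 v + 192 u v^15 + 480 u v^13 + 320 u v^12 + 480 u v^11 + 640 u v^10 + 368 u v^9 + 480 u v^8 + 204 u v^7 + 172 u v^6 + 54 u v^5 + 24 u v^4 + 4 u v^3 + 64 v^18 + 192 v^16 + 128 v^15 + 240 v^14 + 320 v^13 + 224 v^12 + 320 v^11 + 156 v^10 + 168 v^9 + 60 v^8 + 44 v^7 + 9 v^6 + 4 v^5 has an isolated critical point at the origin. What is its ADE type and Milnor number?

Type D_7, Milnor number mu = 7.

The Hessian of f at 0 has rank 0. Corank 2; j^3 = u^2*(u + v) has shape L^2 M (L != M), so D-series; mu = 7 gives D_7.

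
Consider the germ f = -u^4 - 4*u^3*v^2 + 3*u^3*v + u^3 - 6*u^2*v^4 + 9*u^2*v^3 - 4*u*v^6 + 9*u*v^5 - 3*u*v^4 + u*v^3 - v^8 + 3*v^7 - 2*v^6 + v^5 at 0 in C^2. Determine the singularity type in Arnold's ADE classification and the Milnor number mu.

Type E_{7}, Milnor number mu = 7.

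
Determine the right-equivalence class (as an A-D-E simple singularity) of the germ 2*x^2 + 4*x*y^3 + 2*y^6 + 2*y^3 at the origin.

A_{2}

The Hessian of f at 0 is [[4, 0], [0, 0]] with rank 1, so corank 1. A Groebner basis of the Jacobian ideal J(f) in C{x,y} is {y^2, x}; counting standard monomials gives mu = 2. Corank 1: A-series; mu = 2 gives A_2.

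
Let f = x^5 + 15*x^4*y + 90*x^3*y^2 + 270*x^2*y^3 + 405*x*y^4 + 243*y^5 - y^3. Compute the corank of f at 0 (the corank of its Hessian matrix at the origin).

2

Hessian at 0 has rank 0.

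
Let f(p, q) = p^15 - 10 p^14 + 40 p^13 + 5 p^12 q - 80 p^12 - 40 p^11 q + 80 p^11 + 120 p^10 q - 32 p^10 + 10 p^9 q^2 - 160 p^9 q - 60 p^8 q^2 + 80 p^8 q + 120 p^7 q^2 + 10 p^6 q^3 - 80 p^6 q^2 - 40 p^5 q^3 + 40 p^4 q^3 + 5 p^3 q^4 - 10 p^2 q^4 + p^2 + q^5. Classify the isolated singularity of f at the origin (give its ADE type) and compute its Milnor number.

Type A4, Milnor number mu = 4.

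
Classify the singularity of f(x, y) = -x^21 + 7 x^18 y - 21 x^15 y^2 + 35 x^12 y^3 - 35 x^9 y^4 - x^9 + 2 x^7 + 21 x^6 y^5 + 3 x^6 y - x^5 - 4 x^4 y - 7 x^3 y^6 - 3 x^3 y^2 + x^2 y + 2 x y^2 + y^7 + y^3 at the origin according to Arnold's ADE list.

D_8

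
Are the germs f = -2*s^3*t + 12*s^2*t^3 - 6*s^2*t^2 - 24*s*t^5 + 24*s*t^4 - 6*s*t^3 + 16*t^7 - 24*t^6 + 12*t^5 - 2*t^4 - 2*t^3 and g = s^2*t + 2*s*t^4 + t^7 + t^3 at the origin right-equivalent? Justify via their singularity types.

The Hessian of f at 0 has rank 0. Corank 2; j^3 = -2*t^3 is a perfect cube, so E-series; the 4-jet and mu = 7 give E_7. The Hessian of g at 0 has rank 0. Corank 2; j^3 = t*(s^2 + t^2) splits into three distinct lines over C (the quadratic factor has nonzero discriminant), so D_4. f is E_7 but g is D_4, hence not right-equivalent.

No.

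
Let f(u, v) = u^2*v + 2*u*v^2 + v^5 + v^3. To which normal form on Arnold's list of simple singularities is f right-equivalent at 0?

The Hessian of f at 0 has rank 0. Corank 2; j^3 = v*(u + v)^2 has shape L^2 M (L != M), so D-series; mu = 6 gives D_6.

D_{6}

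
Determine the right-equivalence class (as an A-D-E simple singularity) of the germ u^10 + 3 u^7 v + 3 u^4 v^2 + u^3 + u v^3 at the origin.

E_{7}

The Hessian of f at 0 has rank 0. Corank 2; j^3 = u^3 is a perfect cube, so E-series; the 4-jet and mu = 7 give E_7.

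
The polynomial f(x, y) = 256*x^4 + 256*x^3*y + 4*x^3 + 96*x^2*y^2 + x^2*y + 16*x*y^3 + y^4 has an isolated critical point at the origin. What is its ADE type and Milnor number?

Type D5, Milnor number mu = 5.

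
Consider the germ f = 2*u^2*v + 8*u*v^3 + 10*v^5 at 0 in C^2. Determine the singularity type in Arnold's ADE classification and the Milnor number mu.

Type D_6, Milnor number mu = 6.

The Hessian of f at 0 has rank 0. Corank 2; j^3 = 2*u^2*v has shape L^2 M (L != M), so D-series; mu = 6 gives D_6.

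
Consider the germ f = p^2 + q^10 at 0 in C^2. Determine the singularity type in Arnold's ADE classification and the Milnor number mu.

The Hessian of f at 0 is [[2, 0], [0, 0]] with rank 1, so corank 1. A Groebner basis of the Jacobian ideal J(f) in C{p,q} is {q^9, p}; counting standard monomials gives mu = 9. Corank 1: A-series; mu = 9 gives A_9.

Type A9, Milnor number mu = 9.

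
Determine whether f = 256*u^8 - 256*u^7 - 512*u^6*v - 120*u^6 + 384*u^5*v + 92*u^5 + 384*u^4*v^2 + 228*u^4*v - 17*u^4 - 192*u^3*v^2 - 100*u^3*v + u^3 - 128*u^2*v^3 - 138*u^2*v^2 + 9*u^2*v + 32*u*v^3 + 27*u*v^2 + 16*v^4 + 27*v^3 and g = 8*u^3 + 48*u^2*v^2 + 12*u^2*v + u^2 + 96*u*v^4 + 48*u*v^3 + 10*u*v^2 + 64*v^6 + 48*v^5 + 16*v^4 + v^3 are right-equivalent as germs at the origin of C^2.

No.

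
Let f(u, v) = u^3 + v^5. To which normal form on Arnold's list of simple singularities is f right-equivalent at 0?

E_{8}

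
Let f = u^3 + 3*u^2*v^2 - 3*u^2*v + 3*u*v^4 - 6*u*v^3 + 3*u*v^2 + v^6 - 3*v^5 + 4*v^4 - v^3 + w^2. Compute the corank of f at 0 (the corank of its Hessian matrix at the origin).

2

Hessian at 0 has rank 1.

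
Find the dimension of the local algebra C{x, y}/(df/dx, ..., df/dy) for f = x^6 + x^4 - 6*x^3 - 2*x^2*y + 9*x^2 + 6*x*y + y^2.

5

The Hessian of f at 0 has rank 1. Corank 1: A-series; mu = 5 gives A_5.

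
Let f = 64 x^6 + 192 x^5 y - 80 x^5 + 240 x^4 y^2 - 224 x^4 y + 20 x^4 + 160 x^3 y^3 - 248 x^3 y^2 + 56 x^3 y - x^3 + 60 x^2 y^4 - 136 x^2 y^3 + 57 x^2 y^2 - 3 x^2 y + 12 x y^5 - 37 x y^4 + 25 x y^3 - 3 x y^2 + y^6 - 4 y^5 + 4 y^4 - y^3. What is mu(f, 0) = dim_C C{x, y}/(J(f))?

7

The Hessian of f at 0 has rank 0. Corank 2; j^3 = -(x + y)^3 is a perfect cube, so E-series; the 4-jet and mu = 7 give E_7.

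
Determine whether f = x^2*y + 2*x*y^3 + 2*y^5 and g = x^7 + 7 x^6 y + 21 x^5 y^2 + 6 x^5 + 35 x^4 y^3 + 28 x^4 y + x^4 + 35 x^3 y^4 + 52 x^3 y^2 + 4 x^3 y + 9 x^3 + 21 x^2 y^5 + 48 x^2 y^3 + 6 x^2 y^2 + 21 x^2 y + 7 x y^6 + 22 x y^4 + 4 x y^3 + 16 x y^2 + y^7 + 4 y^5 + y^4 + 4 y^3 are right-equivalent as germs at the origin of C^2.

No.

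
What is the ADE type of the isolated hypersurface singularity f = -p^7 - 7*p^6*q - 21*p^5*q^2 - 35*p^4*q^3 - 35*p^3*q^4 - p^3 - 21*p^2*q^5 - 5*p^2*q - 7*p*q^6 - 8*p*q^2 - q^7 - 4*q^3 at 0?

D8

The Hessian of f at 0 is [[0, 0], [0, 0]] with rank 0, so corank 2. A Groebner basis of the Jacobian ideal J(f) in C{p,q} is {p*q/7 + q^6 + 2*q^2/7, p*q^2 + 2*q^3, p^2 + 3*p*q + 2*q^2}; counting standard monomials gives mu = 8. Corank 2; j^3 = -(p + q)*(p + 2*q)^2 has shape L^2 M (L != M), so D-series; mu = 8 gives D_8.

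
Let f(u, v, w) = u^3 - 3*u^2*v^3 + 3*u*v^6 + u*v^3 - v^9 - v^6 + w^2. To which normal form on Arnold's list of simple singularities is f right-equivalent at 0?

The Hessian of f at 0 has rank 1. Corank 2; j^3 = u^3 is a perfect cube, so E-series; the 4-jet and mu = 7 give E_7.

E_{7}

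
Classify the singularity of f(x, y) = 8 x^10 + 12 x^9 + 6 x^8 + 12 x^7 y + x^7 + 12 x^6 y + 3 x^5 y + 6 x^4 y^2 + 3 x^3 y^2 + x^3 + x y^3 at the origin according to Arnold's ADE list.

The Hessian of f at 0 is [[0, 0], [0, 0]] with rank 0, so corank 2. A Groebner basis of the Jacobian ideal J(f) in C{x,y} is {x^3, x*y^2, 3*x^2 + y^3}; counting standard monomials gives mu = 7. Corank 2; j^3 = x^3 is a perfect cube, so E-series; the 4-jet and mu = 7 give E_7.

E7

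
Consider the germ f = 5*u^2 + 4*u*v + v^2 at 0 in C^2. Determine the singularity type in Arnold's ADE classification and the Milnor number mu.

Type A_1, Milnor number mu = 1.

The Hessian of f at 0 has rank 2. Corank 0: nondegenerate Morse point, so A_1.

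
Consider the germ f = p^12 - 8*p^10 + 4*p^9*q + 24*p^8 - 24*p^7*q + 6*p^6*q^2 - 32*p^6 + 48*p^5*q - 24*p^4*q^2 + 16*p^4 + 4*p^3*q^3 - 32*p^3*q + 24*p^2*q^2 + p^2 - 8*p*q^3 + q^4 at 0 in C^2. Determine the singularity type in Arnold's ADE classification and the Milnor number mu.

The Hessian of f at 0 is [[2, 0], [0, 0]] with rank 1, so corank 1. A Groebner basis of the Jacobian ideal J(f) in C{p,q} is {q^3, p}; counting standard monomials gives mu = 3. Corank 1: A-series; mu = 3 gives A_3.

Type A_3, Milnor number mu = 3.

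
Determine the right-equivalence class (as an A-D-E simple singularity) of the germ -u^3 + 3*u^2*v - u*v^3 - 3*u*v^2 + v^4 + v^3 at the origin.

The Hessian of f at 0 is [[0, 0], [0, 0]] with rank 0, so corank 2. A Groebner basis of the Jacobian ideal J(f) in C{u,v} is {u^3 - 3*u^2*v - 6*u^2 + 12*u*v - 6*v^2, 3*u^2 + u*v^2 - 6*u*v + 3*v^2, 3*u^2 - 6*u*v + v^3 + 3*v^2}; counting standard monomials gives mu = 7. Corank 2; j^3 = -(u - v)^3 is a perfect cube, so E-series; the 4-jet and mu = 7 give E_7.

E_{7}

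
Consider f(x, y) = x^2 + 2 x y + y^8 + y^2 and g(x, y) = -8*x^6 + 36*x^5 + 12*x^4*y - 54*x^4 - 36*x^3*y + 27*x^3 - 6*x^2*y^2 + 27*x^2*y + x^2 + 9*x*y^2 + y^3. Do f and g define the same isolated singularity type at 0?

No.

The Hessian of f at 0 has rank 1. Corank 1: A-series; mu = 7 gives A_7. The Hessian of g at 0 has rank 1. Corank 1: A-series; mu = 2 gives A_2. f is A_7 but g is A_2, hence not right-equivalent.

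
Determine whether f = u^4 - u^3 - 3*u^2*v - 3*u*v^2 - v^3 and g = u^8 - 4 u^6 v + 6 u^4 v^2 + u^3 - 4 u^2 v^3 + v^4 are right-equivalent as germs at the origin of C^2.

Yes.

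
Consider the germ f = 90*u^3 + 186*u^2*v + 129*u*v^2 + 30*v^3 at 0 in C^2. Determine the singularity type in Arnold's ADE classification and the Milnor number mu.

Type D_4, Milnor number mu = 4.

The Hessian of f at 0 has rank 0. Corank 2; j^3 = 3*(3*u + 2*v)*(10*u^2 + 14*u*v + 5*v^2) splits into three distinct lines over C (the quadratic factor has nonzero discriminant), so D_4.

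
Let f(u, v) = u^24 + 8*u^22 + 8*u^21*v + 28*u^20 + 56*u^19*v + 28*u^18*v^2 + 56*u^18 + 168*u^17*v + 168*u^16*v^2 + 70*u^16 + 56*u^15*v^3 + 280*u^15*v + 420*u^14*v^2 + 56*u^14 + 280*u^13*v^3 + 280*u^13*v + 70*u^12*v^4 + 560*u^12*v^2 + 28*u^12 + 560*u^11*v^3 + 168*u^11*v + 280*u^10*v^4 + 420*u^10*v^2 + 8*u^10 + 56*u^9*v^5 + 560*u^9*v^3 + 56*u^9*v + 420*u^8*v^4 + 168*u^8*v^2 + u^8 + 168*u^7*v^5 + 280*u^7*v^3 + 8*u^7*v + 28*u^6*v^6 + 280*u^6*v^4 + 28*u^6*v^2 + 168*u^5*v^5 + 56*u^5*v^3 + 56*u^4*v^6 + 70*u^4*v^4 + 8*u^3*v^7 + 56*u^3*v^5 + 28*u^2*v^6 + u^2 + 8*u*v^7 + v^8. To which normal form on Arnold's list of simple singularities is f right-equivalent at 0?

A_7

The Hessian of f at 0 has rank 1. Corank 1: A-series; mu = 7 gives A_7.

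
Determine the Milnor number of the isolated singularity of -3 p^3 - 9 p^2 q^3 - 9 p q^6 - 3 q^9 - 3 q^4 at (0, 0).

6

The Hessian of f at 0 has rank 0. Corank 2; j^3 = -3*p^3 is a perfect cube, so E-series; the 4-jet and mu = 6 give E_6.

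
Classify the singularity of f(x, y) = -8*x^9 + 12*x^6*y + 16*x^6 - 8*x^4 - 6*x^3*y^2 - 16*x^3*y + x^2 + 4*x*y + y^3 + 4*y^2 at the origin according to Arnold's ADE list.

A2

The Hessian of f at 0 has rank 1. Corank 1: A-series; mu = 2 gives A_2.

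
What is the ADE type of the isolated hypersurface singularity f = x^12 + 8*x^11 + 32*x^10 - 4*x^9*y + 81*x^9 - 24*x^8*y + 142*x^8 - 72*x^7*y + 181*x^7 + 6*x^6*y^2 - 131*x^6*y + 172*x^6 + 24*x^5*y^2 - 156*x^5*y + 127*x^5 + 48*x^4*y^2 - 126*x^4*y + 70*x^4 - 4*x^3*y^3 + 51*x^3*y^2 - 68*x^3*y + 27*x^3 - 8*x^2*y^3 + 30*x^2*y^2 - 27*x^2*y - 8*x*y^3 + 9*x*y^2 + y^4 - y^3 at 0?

E6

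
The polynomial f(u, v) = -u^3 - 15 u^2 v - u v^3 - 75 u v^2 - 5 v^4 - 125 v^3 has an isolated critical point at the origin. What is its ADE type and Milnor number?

Type E_{7}, Milnor number mu = 7.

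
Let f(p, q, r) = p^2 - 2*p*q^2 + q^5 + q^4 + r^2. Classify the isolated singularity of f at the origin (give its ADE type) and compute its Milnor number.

Type A_{4}, Milnor number mu = 4.

The Hessian of f at 0 is [[2, 0, 0], [0, 0, 0], [0, 0, 2]] with rank 2, so corank 1. A Groebner basis of the Jacobian ideal J(f) in C{p,q,r} is {p^2, -p + q^2, r}; counting standard monomials gives mu = 4. Corank 1: A-series; mu = 4 gives A_4.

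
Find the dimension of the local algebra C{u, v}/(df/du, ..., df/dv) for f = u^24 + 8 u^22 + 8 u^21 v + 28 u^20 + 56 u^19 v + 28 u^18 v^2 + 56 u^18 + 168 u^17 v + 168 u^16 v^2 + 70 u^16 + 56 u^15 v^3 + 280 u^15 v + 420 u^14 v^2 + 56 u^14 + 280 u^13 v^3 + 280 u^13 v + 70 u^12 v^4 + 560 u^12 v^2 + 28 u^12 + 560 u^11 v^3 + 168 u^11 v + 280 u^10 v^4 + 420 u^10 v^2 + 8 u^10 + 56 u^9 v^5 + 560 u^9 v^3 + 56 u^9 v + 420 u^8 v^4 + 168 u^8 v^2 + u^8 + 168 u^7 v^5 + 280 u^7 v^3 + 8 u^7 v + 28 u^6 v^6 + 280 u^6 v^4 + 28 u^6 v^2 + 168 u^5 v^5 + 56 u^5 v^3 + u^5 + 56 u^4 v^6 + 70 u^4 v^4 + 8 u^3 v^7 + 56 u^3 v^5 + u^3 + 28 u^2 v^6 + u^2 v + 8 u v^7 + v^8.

9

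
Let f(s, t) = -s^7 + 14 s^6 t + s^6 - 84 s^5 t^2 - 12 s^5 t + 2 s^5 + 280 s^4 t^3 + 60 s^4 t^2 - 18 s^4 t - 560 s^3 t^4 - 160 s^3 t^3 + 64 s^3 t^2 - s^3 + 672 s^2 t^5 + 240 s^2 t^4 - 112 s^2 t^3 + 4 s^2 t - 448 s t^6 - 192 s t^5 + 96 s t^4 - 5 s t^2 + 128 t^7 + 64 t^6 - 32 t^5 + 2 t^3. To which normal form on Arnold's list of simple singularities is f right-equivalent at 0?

D7

The Hessian of f at 0 is [[0, 0], [0, 0]] with rank 0, so corank 2. A Groebner basis of the Jacobian ideal J(f) in C{s,t} is {-s^2 + 3*s*t + t^4 - 2*t^2, s^3 - s^2/2 + s*t - t^3 - t^2/2, s^2*t - s^2/3 + 2*s*t/3 - t^3 - t^2/3, -s^2/6 + s*t^2 + s*t/3 - t^3 - t^2/6}; counting standard monomials gives mu = 7. Corank 2; j^3 = -(s - 2*t)*(s - t)^2 has shape L^2 M (L != M), so D-series; mu = 7 gives D_7.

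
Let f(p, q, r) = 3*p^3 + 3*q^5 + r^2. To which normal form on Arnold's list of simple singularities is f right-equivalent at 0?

E_8

The Hessian of f at 0 is [[0, 0, 0], [0, 0, 0], [0, 0, 2]] with rank 1, so corank 2. A Groebner basis of the Jacobian ideal J(f) in C{p,q,r} is {q^4, p^2, r}; counting standard monomials gives mu = 8. Corank 2; j^3 = 3*p^3 is a perfect cube, so E-series; the 5-jet and mu = 8 give E_8.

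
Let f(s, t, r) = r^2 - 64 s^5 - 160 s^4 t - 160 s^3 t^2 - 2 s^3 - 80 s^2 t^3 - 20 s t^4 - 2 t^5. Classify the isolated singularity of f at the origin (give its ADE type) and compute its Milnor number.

Type E_8, Milnor number mu = 8.

The Hessian of f at 0 has rank 1. Corank 2; j^3 = -2*s^3 is a perfect cube, so E-series; the 5-jet and mu = 8 give E_8.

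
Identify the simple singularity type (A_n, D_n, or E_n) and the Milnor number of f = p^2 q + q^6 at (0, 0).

The Hessian of f at 0 has rank 0. Corank 2; j^3 = p^2*q has shape L^2 M (L != M), so D-series; mu = 7 gives D_7.

Type D7, Milnor number mu = 7.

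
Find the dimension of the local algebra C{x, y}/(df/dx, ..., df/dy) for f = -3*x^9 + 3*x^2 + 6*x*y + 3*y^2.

The Hessian of f at 0 has rank 1. Corank 1: A-series; mu = 8 gives A_8.

8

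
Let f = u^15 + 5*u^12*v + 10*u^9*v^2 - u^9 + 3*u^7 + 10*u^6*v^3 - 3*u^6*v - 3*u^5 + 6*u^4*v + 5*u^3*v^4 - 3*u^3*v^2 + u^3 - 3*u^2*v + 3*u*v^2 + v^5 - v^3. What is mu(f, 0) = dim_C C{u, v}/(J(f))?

8

The Hessian of f at 0 is [[0, 0], [0, 0]] with rank 0, so corank 2. A Groebner basis of the Jacobian ideal J(f) in C{u,v} is {-u^2/2 + u*v^3 + u*v - v^2/2, v^4, u^3 - 3*u*v^2 + 2*v^3, u^2*v - 2*u*v^2 + v^3}; counting standard monomials gives mu = 8. Corank 2; j^3 = (u - v)^3 is a perfect cube, so E-series; the 5-jet and mu = 8 give E_8.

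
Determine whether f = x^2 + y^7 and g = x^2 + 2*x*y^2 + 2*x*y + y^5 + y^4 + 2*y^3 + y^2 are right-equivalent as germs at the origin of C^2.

The Hessian of f at 0 is [[2, 0], [0, 0]] with rank 1, so corank 1. A Groebner basis of the Jacobian ideal J(f) in C{x,y} is {y^6, x}; counting standard monomials gives mu = 6. Corank 1: A-series; mu = 6 gives A_6. The Hessian of g at 0 is [[2, 2], [2, 2]] with rank 1, so corank 1. A Groebner basis of the Jacobian ideal J(g) in C{x,y} is {x^2 + 2*x*y - x - y, x + y^2 + y}; counting standard monomials gives mu = 4. Corank 1: A-series; mu = 4 gives A_4. f is A_6 but g is A_4, hence not right-equivalent.

No.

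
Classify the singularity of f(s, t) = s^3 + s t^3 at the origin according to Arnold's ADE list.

The Hessian of f at 0 is [[0, 0], [0, 0]] with rank 0, so corank 2. A Groebner basis of the Jacobian ideal J(f) in C{s,t} is {s^3, s*t^2, 3*s^2 + t^3}; counting standard monomials gives mu = 7. Corank 2; j^3 = s^3 is a perfect cube, so E-series; the 4-jet and mu = 7 give E_7.

E_{7}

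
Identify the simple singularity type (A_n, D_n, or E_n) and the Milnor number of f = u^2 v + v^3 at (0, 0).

The Hessian of f at 0 has rank 0. Corank 2; j^3 = v*(u^2 + v^2) splits into three distinct lines over C (the quadratic factor has nonzero discriminant), so D_4.

Type D4, Milnor number mu = 4.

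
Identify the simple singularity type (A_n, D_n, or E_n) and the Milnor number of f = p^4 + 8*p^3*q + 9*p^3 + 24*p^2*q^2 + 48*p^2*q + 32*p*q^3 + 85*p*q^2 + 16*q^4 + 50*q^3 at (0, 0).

Type D5, Milnor number mu = 5.

The Hessian of f at 0 is [[0, 0], [0, 0]] with rank 0, so corank 2. A Groebner basis of the Jacobian ideal J(f) in C{p,q} is {p*q^2 + 135*p*q/4 + 225*q^2/4, -81*p*q/4 + q^3 - 135*q^2/4, p^2 + 11*p*q/3 + 10*q^2/3}; counting standard monomials gives mu = 5. Corank 2; j^3 = (p + 2*q)*(3*p + 5*q)^2 has shape L^2 M (L != M), so D-series; mu = 5 gives D_5.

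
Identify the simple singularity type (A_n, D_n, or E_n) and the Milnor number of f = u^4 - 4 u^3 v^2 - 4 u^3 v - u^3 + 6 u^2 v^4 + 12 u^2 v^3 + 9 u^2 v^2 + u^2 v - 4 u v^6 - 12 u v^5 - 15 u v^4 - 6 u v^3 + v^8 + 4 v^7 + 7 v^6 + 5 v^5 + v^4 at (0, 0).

Type D5, Milnor number mu = 5.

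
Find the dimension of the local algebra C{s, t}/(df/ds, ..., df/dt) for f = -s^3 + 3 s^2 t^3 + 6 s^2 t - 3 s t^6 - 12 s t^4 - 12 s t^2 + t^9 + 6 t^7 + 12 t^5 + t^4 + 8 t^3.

6

The Hessian of f at 0 is [[0, 0], [0, 0]] with rank 0, so corank 2. A Groebner basis of the Jacobian ideal J(f) in C{s,t} is {t^3, s^2 - 4*s*t + 4*t^2}; counting standard monomials gives mu = 6. Corank 2; j^3 = -(s - 2*t)^3 is a perfect cube, so E-series; the 4-jet and mu = 6 give E_6.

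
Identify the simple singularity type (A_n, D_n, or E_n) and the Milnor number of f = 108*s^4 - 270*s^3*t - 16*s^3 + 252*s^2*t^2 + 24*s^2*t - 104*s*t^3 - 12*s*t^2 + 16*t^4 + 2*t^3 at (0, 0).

Type E_7, Milnor number mu = 7.

The Hessian of f at 0 has rank 0. Corank 2; j^3 = -2*(2*s - t)^3 is a perfect cube, so E-series; the 4-jet and mu = 7 give E_7.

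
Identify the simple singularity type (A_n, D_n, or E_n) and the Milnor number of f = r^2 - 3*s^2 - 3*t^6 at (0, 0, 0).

Type A_{5}, Milnor number mu = 5.

The Hessian of f at 0 is [[-6, 0, 0], [0, 0, 0], [0, 0, 2]] with rank 2, so corank 1. A Groebner basis of the Jacobian ideal J(f) in C{s,t,r} is {t^5, s, r}; counting standard monomials gives mu = 5. Corank 1: A-series; mu = 5 gives A_5.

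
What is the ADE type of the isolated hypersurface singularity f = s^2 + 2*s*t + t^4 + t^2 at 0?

The Hessian of f at 0 has rank 1. Corank 1: A-series; mu = 3 gives A_3.

A_{3}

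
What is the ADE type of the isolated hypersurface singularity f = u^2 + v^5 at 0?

A_{4}

The Hessian of f at 0 is [[2, 0], [0, 0]] with rank 1, so corank 1. A Groebner basis of the Jacobian ideal J(f) in C{u,v} is {v^4, u}; counting standard monomials gives mu = 4. Corank 1: A-series; mu = 4 gives A_4.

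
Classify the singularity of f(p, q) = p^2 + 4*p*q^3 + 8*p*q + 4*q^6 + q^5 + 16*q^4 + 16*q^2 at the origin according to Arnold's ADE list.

The Hessian of f at 0 is [[2, 8], [8, 32]] with rank 1, so corank 1. A Groebner basis of the Jacobian ideal J(f) in C{p,q} is {p/2 + q^3 + 2*q, p^2 - 16*q^2, p*q + 4*q^2}; counting standard monomials gives mu = 4. Corank 1: A-series; mu = 4 gives A_4.

A4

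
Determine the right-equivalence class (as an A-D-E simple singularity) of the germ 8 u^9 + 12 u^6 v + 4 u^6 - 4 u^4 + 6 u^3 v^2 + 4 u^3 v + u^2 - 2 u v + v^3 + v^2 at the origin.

The Hessian of f at 0 has rank 1. Corank 1: A-series; mu = 2 gives A_2.

A_{2}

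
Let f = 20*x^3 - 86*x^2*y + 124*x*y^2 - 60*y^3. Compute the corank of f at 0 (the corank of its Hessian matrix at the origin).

Hessian at 0 has rank 0.

2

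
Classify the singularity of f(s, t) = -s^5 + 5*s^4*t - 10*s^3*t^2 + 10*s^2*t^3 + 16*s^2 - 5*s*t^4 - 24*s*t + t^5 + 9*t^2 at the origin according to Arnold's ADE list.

A_4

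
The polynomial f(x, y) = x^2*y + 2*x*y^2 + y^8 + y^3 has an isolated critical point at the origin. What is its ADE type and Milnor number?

Type D9, Milnor number mu = 9.

The Hessian of f at 0 is [[0, 0], [0, 0]] with rank 0, so corank 2. A Groebner basis of the Jacobian ideal J(f) in C{x,y} is {x^2/8 + y^7 - y^2/8, x^3 + y^3, x*y + y^2}; counting standard monomials gives mu = 9. Corank 2; j^3 = y*(x + y)^2 has shape L^2 M (L != M), so D-series; mu = 9 gives D_9.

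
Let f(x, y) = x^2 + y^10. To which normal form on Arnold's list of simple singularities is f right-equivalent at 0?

A9

The Hessian of f at 0 has rank 1. Corank 1: A-series; mu = 9 gives A_9.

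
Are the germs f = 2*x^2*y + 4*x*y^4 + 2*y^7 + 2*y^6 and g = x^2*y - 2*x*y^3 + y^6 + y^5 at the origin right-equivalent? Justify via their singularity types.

Yes.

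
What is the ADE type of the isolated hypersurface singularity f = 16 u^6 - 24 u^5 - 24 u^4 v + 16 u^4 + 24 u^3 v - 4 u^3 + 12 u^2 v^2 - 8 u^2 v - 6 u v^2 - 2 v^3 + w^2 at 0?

The Hessian of f at 0 is [[0, 0, 0], [0, 0, 0], [0, 0, 2]] with rank 1, so corank 2. A Groebner basis of the Jacobian ideal J(f) in C{u,v,w} is {v^3, u^2 - 3*v^2/2, u*v + 3*v^2/2, w}; counting standard monomials gives mu = 4. Corank 2; j^3 = -2*(u + v)*(2*u^2 + 2*u*v + v^2) splits into three distinct lines over C (the quadratic factor has nonzero discriminant), so D_4.

D_{4}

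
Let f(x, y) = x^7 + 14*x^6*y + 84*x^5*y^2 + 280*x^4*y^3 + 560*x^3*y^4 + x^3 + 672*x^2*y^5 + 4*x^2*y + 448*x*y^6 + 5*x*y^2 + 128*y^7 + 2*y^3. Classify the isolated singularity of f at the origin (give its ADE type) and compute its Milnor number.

The Hessian of f at 0 has rank 0. Corank 2; j^3 = (x + y)^2*(x + 2*y) has shape L^2 M (L != M), so D-series; mu = 8 gives D_8.

Type D8, Milnor number mu = 8.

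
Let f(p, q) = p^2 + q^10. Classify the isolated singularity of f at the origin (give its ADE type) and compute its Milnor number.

Type A_9, Milnor number mu = 9.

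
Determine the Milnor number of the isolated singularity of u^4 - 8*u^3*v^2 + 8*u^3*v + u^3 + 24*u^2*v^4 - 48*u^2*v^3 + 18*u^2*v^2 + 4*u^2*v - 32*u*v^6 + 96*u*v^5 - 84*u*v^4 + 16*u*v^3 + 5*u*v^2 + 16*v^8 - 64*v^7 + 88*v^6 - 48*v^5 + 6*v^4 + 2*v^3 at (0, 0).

The Hessian of f at 0 has rank 0. Corank 2; j^3 = (u + v)^2*(u + 2*v) has shape L^2 M (L != M), so D-series; mu = 5 gives D_5.

5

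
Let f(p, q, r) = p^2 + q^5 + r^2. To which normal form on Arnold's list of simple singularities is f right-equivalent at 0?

A_4

The Hessian of f at 0 has rank 2. Corank 1: A-series; mu = 4 gives A_4.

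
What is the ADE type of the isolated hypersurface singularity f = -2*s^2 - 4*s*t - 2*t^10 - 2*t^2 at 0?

A_9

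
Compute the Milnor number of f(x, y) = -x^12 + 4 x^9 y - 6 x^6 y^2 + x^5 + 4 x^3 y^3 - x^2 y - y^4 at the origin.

The Hessian of f at 0 has rank 0. Corank 2; j^3 = -x^2*y has shape L^2 M (L != M), so D-series; mu = 5 gives D_5.

5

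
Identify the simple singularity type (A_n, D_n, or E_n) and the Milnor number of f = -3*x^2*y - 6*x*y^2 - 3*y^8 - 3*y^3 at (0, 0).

Type D_{9}, Milnor number mu = 9.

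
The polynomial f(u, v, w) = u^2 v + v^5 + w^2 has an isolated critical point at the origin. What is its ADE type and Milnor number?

The Hessian of f at 0 is [[0, 0, 0], [0, 0, 0], [0, 0, 2]] with rank 1, so corank 2. A Groebner basis of the Jacobian ideal J(f) in C{u,v,w} is {u^2/5 + v^4, u^3, u*v, w}; counting standard monomials gives mu = 6. Corank 2; j^3 = u^2*v has shape L^2 M (L != M), so D-series; mu = 6 gives D_6.

Type D_6, Milnor number mu = 6.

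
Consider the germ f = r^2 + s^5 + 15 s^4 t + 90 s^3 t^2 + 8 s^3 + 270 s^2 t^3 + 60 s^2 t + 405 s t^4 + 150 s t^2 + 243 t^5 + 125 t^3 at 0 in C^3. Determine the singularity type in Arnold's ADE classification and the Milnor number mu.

Type E_{8}, Milnor number mu = 8.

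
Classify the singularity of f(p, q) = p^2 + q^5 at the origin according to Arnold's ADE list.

The Hessian of f at 0 is [[2, 0], [0, 0]] with rank 1, so corank 1. A Groebner basis of the Jacobian ideal J(f) in C{p,q} is {q^4, p}; counting standard monomials gives mu = 4. Corank 1: A-series; mu = 4 gives A_4.

A_{4}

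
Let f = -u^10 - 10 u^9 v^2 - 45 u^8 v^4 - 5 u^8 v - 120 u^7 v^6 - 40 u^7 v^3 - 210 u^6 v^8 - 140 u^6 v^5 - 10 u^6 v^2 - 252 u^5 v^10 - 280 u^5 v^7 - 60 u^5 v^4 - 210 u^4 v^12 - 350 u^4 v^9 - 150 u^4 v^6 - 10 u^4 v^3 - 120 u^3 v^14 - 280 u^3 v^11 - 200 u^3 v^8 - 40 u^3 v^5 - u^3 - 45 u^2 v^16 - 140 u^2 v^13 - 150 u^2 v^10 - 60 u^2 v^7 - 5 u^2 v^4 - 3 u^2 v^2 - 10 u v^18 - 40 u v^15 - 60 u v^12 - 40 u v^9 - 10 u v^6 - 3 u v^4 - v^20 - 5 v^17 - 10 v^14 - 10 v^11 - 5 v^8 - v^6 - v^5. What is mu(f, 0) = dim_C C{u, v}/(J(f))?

The Hessian of f at 0 is [[0, 0], [0, 0]] with rank 0, so corank 2. A Groebner basis of the Jacobian ideal J(f) in C{u,v} is {v^4, u^3, u^2/2 + u*v^2}; counting standard monomials gives mu = 8. Corank 2; j^3 = -u^3 is a perfect cube, so E-series; the 5-jet and mu = 8 give E_8.

8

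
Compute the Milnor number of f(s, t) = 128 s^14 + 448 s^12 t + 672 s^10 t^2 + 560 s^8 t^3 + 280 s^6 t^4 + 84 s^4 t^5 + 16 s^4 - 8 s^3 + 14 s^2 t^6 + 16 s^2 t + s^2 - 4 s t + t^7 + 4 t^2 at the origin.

6

The Hessian of f at 0 is [[2, -4], [-4, 8]] with rank 1, so corank 1. A Groebner basis of the Jacobian ideal J(f) in C{s,t} is {-7*s*t/192 + 5*s/3072 + t^4 + t^3/6 + 3*t^2/64 - 5*t/1536, s*t^2 - s*t/6 + s/192 - 2*t^3/3 + t^2/4 - t/96, s^2 - s/4 + t/2}; counting standard monomials gives mu = 6. Corank 1: A-series; mu = 6 gives A_6.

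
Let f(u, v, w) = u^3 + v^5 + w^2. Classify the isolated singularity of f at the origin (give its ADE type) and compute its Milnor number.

Type E8, Milnor number mu = 8.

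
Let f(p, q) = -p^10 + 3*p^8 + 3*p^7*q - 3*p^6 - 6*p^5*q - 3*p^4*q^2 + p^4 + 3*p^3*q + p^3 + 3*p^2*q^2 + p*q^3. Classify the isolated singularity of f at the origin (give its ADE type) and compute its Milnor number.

The Hessian of f at 0 has rank 0. Corank 2; j^3 = p^3 is a perfect cube, so E-series; the 4-jet and mu = 7 give E_7.

Type E_7, Milnor number mu = 7.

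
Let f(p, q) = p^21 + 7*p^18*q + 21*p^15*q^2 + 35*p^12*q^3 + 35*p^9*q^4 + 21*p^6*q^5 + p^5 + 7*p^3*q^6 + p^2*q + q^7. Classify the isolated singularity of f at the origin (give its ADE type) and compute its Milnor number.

Type D_{8}, Milnor number mu = 8.

The Hessian of f at 0 is [[0, 0], [0, 0]] with rank 0, so corank 2. A Groebner basis of the Jacobian ideal J(f) in C{p,q} is {p^2/7 + q^6, p^3, p*q}; counting standard monomials gives mu = 8. Corank 2; j^3 = p^2*q has shape L^2 M (L != M), so D-series; mu = 8 gives D_8.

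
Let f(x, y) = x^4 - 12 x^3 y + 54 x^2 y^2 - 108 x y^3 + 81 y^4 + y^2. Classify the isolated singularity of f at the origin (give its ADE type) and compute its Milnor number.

Type A3, Milnor number mu = 3.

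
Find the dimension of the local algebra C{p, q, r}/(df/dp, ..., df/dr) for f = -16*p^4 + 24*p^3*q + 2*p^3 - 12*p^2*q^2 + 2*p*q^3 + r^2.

7

The Hessian of f at 0 is [[0, 0, 0], [0, 0, 0], [0, 0, 2]] with rank 1, so corank 2. A Groebner basis of the Jacobian ideal J(f) in C{p,q,r} is {3*p^2/4 + q^4 + q^3/4, p^3, p^2*q - p^2/4 - q^3/12, -p^2 + p*q^2 - q^3/3, r}; counting standard monomials gives mu = 7. Corank 2; j^3 = 2*p^3 is a perfect cube, so E-series; the 4-jet and mu = 7 give E_7.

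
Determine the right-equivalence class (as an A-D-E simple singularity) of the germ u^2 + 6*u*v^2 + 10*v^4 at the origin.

A3

The Hessian of f at 0 is [[2, 0], [0, 0]] with rank 1, so corank 1. A Groebner basis of the Jacobian ideal J(f) in C{u,v} is {u^2, u*v, u/3 + v^2}; counting standard monomials gives mu = 3. Corank 1: A-series; mu = 3 gives A_3.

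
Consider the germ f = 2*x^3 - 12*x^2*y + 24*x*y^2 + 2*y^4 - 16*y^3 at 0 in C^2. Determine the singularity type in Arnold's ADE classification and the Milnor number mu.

The Hessian of f at 0 has rank 0. Corank 2; j^3 = 2*(x - 2*y)^3 is a perfect cube, so E-series; the 4-jet and mu = 6 give E_6.

Type E6, Milnor number mu = 6.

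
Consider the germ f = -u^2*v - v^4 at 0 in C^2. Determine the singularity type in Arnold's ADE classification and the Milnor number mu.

The Hessian of f at 0 is [[0, 0], [0, 0]] with rank 0, so corank 2. A Groebner basis of the Jacobian ideal J(f) in C{u,v} is {u^3, u^2/4 + v^3, u*v}; counting standard monomials gives mu = 5. Corank 2; j^3 = -u^2*v has shape L^2 M (L != M), so D-series; mu = 5 gives D_5.

Type D5, Milnor number mu = 5.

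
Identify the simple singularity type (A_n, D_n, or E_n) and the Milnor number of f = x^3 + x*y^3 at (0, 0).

Type E7, Milnor number mu = 7.

The Hessian of f at 0 is [[0, 0], [0, 0]] with rank 0, so corank 2. A Groebner basis of the Jacobian ideal J(f) in C{x,y} is {x^3, x*y^2, 3*x^2 + y^3}; counting standard monomials gives mu = 7. Corank 2; j^3 = x^3 is a perfect cube, so E-series; the 4-jet and mu = 7 give E_7.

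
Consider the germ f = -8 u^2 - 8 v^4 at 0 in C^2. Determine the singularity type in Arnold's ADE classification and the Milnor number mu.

Type A_{3}, Milnor number mu = 3.

The Hessian of f at 0 has rank 1. Corank 1: A-series; mu = 3 gives A_3.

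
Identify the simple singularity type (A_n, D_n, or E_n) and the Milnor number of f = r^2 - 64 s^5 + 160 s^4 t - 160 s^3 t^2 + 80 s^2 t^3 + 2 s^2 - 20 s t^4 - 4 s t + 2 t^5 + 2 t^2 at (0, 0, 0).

The Hessian of f at 0 is [[4, -4, 0], [-4, 4, 0], [0, 0, 2]] with rank 2, so corank 1. A Groebner basis of the Jacobian ideal J(f) in C{s,t,r} is {t^4, s - t, r}; counting standard monomials gives mu = 4. Corank 1: A-series; mu = 4 gives A_4.

Type A_4, Milnor number mu = 4.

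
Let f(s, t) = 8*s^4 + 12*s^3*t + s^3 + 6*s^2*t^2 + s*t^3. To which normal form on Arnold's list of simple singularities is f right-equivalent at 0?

The Hessian of f at 0 is [[0, 0], [0, 0]] with rank 0, so corank 2. A Groebner basis of the Jacobian ideal J(f) in C{s,t} is {3*s^2/4 + t^4 + t^3/4, s^3, s^2*t - s^2/4 - t^3/12, s^2 + s*t^2 + t^3/3}; counting standard monomials gives mu = 7. Corank 2; j^3 = s^3 is a perfect cube, so E-series; the 4-jet and mu = 7 give E_7.

E7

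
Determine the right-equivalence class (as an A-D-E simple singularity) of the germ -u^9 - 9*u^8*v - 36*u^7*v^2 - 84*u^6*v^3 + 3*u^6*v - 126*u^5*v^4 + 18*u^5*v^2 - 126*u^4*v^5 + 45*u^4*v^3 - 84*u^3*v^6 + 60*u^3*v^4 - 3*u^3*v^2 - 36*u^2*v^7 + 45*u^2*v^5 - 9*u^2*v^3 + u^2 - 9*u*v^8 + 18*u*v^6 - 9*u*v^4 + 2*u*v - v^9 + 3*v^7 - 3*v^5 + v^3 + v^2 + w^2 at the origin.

The Hessian of f at 0 has rank 2. Corank 1: A-series; mu = 2 gives A_2.

A_2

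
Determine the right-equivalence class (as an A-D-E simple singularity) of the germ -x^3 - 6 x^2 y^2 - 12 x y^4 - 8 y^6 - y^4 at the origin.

E_6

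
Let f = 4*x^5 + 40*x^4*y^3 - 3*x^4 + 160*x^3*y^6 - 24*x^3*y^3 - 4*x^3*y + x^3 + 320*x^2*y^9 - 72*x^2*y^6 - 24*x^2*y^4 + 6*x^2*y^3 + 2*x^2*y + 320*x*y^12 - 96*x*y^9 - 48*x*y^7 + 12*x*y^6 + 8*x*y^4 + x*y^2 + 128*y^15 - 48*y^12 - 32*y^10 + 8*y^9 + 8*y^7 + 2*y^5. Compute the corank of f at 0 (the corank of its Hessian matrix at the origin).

2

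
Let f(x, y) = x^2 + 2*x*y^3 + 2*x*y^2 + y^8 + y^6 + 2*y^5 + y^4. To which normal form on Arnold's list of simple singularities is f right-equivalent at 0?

A7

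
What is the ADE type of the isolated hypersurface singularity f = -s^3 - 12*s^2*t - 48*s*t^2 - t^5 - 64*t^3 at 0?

E_8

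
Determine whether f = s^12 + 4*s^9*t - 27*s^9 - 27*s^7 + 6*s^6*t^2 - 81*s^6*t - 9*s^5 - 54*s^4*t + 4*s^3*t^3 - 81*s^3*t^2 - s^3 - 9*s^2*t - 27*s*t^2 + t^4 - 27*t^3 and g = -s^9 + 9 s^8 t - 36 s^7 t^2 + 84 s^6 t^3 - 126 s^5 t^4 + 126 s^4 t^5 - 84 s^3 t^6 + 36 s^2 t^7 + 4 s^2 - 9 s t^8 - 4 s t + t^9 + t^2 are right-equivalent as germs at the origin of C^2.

The Hessian of f at 0 has rank 0. Corank 2; j^3 = -(s + 3*t)^3 is a perfect cube, so E-series; the 4-jet and mu = 6 give E_6. The Hessian of g at 0 has rank 1. Corank 1: A-series; mu = 8 gives A_8. f is E_6 but g is A_8, hence not right-equivalent.

No.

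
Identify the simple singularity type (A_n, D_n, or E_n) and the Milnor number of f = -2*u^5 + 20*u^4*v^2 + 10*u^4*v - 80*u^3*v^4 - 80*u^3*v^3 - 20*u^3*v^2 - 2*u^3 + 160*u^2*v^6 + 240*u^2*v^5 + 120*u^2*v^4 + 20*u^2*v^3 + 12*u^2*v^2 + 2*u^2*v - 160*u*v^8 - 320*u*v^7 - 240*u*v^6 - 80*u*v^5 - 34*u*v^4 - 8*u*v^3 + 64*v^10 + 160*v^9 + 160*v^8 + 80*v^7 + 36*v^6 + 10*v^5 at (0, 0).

Type D_6, Milnor number mu = 6.

The Hessian of f at 0 has rank 0. Corank 2; j^3 = -2*u^2*(u - v) has shape L^2 M (L != M), so D-series; mu = 6 gives D_6.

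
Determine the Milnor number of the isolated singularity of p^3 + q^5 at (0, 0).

8

The Hessian of f at 0 has rank 0. Corank 2; j^3 = p^3 is a perfect cube, so E-series; the 5-jet and mu = 8 give E_8.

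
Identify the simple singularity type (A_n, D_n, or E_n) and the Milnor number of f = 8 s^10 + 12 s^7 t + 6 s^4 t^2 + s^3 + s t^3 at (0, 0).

The Hessian of f at 0 is [[0, 0], [0, 0]] with rank 0, so corank 2. A Groebner basis of the Jacobian ideal J(f) in C{s,t} is {s^3, s*t^2, 3*s^2 + t^3}; counting standard monomials gives mu = 7. Corank 2; j^3 = s^3 is a perfect cube, so E-series; the 4-jet and mu = 7 give E_7.

Type E_7, Milnor number mu = 7.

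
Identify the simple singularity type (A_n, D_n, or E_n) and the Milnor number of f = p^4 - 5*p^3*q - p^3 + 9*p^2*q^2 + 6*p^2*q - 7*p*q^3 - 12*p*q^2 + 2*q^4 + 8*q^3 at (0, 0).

Type E7, Milnor number mu = 7.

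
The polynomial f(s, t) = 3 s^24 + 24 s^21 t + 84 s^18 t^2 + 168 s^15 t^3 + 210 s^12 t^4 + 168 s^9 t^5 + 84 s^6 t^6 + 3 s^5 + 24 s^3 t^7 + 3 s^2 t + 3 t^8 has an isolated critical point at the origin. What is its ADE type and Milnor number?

Type D9, Milnor number mu = 9.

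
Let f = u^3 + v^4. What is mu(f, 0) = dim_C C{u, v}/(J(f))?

6

The Hessian of f at 0 is [[0, 0], [0, 0]] with rank 0, so corank 2. A Groebner basis of the Jacobian ideal J(f) in C{u,v} is {v^3, u^2}; counting standard monomials gives mu = 6. Corank 2; j^3 = u^3 is a perfect cube, so E-series; the 4-jet and mu = 6 give E_6.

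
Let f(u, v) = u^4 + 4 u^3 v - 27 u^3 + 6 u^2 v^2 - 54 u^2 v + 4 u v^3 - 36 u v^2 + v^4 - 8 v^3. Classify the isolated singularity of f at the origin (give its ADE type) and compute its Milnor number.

The Hessian of f at 0 has rank 0. Corank 2; j^3 = -(3*u + 2*v)^3 is a perfect cube, so E-series; the 4-jet and mu = 6 give E_6.

Type E6, Milnor number mu = 6.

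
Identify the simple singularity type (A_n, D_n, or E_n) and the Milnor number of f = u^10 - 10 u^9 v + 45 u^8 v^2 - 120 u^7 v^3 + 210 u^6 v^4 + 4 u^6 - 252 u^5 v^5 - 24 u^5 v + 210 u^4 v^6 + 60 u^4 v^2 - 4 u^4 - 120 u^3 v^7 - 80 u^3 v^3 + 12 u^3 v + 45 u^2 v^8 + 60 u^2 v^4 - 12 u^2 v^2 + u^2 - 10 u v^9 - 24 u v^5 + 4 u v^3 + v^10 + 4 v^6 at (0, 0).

Type A_{9}, Milnor number mu = 9.

The Hessian of f at 0 is [[2, 0], [0, 0]] with rank 1, so corank 1. A Groebner basis of the Jacobian ideal J(f) in C{u,v} is {2*u*v^2 - u/4 + v^5 - v^3/2, -u^2/4 + u*v^3 - u*v/4 - v^4/2, u^3, u^2*v - u*v^2 + u/6 + v^3/3}; counting standard monomials gives mu = 9. Corank 1: A-series; mu = 9 gives A_9.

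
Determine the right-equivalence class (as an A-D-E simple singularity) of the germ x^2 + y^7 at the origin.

A6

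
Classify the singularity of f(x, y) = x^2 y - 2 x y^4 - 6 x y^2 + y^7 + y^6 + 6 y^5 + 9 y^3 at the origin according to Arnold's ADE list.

D_{7}

The Hessian of f at 0 is [[0, 0], [0, 0]] with rank 0, so corank 2. A Groebner basis of the Jacobian ideal J(f) in C{x,y} is {-x*y + y^4 + 3*y^2, x^3 + 9*x^2/2 - 27*x*y - 27*y^3 + 81*y^2/2, x^2*y + x^2 - 6*x*y - 9*y^3 + 9*y^2, x^2/6 + x*y^2 - x*y - 3*y^3 + 3*y^2/2}; counting standard monomials gives mu = 7. Corank 2; j^3 = y*(x - 3*y)^2 has shape L^2 M (L != M), so D-series; mu = 7 gives D_7.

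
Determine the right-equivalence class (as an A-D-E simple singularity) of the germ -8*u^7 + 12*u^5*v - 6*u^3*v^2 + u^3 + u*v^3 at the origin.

E_7

The Hessian of f at 0 is [[0, 0], [0, 0]] with rank 0, so corank 2. A Groebner basis of the Jacobian ideal J(f) in C{u,v} is {u^3, u*v^2, 3*u^2 + v^3}; counting standard monomials gives mu = 7. Corank 2; j^3 = u^3 is a perfect cube, so E-series; the 4-jet and mu = 7 give E_7.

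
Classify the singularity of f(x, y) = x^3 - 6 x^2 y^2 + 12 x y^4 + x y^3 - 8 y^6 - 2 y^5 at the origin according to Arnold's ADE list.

E_{7}

The Hessian of f at 0 has rank 0. Corank 2; j^3 = x^3 is a perfect cube, so E-series; the 4-jet and mu = 7 give E_7.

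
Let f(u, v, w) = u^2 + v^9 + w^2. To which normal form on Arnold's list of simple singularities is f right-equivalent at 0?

A8

The Hessian of f at 0 has rank 2. Corank 1: A-series; mu = 8 gives A_8.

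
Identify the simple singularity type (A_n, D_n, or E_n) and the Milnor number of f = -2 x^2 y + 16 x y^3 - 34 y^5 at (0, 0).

Type D6, Milnor number mu = 6.

The Hessian of f at 0 has rank 0. Corank 2; j^3 = -2*x^2*y has shape L^2 M (L != M), so D-series; mu = 6 gives D_6.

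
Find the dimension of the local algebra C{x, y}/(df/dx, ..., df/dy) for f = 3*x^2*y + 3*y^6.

7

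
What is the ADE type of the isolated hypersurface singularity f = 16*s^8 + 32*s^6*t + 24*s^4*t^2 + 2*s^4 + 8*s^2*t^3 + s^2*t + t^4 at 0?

D_{5}

The Hessian of f at 0 has rank 0. Corank 2; j^3 = s^2*t has shape L^2 M (L != M), so D-series; mu = 5 gives D_5.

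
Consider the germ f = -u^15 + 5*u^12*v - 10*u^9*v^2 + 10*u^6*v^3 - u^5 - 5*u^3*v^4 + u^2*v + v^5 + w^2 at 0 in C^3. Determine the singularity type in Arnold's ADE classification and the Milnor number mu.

Type D_6, Milnor number mu = 6.

The Hessian of f at 0 has rank 1. Corank 2; j^3 = u^2*v has shape L^2 M (L != M), so D-series; mu = 6 gives D_6.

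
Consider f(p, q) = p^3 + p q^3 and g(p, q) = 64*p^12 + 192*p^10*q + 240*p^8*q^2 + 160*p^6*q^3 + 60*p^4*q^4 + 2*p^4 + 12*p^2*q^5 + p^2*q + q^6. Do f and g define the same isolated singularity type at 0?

No.

The Hessian of f at 0 is [[0, 0], [0, 0]] with rank 0, so corank 2. A Groebner basis of the Jacobian ideal J(f) in C{p,q} is {p^3, p*q^2, 3*p^2 + q^3}; counting standard monomials gives mu = 7. Corank 2; j^3 = p^3 is a perfect cube, so E-series; the 4-jet and mu = 7 give E_7. The Hessian of g at 0 is [[0, 0], [0, 0]] with rank 0, so corank 2. A Groebner basis of the Jacobian ideal J(g) in C{p,q} is {p^2/6 + q^5, p^3, p*q}; counting standard monomials gives mu = 7. Corank 2; j^3 = p^2*q has shape L^2 M (L != M), so D-series; mu = 7 gives D_7. f is E_7 but g is D_7, hence not right-equivalent.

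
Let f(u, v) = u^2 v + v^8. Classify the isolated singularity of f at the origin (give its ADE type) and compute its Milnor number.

Type D9, Milnor number mu = 9.

The Hessian of f at 0 is [[0, 0], [0, 0]] with rank 0, so corank 2. A Groebner basis of the Jacobian ideal J(f) in C{u,v} is {u^2/8 + v^7, u^3, u*v}; counting standard monomials gives mu = 9. Corank 2; j^3 = u^2*v has shape L^2 M (L != M), so D-series; mu = 9 gives D_9.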